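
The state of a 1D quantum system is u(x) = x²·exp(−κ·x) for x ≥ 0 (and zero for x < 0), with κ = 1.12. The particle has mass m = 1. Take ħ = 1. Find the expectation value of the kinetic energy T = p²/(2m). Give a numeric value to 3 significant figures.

T = −(ħ²/2m) d²/dx², so ⟨T⟩ = −(ħ²/2m) ∫ u*·u'' dx / ∫|u|² dx; with m = 1.
Differentiate x²·exp(−κ·x) with the product rule; every integrand then reduces to terms xʲ·e^(−2κx) on [0, ∞), with ∫₀^∞ xʲ·e^(−2κx) dx = j!/(2κ)^(j+1).
State is unnormalized: ∫|u|² dx = 0.42557, and ∫u*·(−ħ²/2m · u'') dx = 0.088973, so ⟨T⟩ = 0.088973 / 0.42557.
⟨T⟩ = 0.20907.

0.209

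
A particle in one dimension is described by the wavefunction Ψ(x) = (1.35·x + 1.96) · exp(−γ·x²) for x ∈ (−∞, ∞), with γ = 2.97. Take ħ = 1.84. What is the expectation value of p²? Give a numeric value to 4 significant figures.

p² Ψ = −ħ² d²Ψ/dx²; ⟨p²⟩ = −ħ² ∫ Ψ*·Ψ'' dx / ∫|Ψ|² dx.
Expand each integrand as polynomial × e^(−2γx²) and use ∫x^(2j)·e^(−2γx²) dx = (2j−1)!!/(4γ)^j · √(π/(2γ)), odd powers → 0; here √(π/(2γ)) = 0.72725. Differentiate with the product rule, d/dx e^(−γx²) = −2γx·e^(−γx²).
State is unnormalized: ∫|Ψ|² dx = 2.9054, and ∫Ψ*·(−ħ² Ψ'') dx = 31.458, so ⟨p²⟩ = 31.458 / 2.9054.
⟨p²⟩ = 10.827.

10.83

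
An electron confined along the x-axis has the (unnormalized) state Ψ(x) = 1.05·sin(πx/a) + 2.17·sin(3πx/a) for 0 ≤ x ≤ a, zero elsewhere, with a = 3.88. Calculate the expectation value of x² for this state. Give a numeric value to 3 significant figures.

5.25

⟨x²⟩ = ∫ x²·|Ψ|² dx / ∫|Ψ|² dx (integrals over the domain).
On 0 ≤ x ≤ a (j ≠ l): ∫sin²(jπx/a) dx = a/2, ∫sin(jπx/a)·sin(lπx/a) dx = 0; diagonal moments ∫x·sin²(jπx/a) dx = a²/4, ∫x²·sin²(jπx/a) dx = a³·(1/6 − 1/(4j²π²)); cross terms ∫x·sin(jπx/a)·sin(lπx/a) dx = 0 for j + l even and −4jla²/(π²(j² − l²)²) for j + l odd, ∫x²·sin(jπx/a)·sin(lπx/a) dx = (−1)^(j+l)·4jla³/(π²(j² − l²)²); higher powers the same way via product-to-sum and parts.
State is unnormalized: ∫|Ψ|² dx = 11.274, and ∫Ψ*·x²·Ψ dx = 59.226, so ⟨x²⟩ = 59.226 / 11.274.
⟨x²⟩ = 5.2533.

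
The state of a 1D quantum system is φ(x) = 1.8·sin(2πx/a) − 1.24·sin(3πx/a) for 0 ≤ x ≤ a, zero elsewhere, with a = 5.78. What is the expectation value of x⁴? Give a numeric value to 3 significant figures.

⟨x⁴⟩ = ∫ x⁴·|φ|² dx / ∫|φ|² dx (integrals over the domain).
On 0 ≤ x ≤ a (j ≠ l): ∫sin²(jπx/a) dx = a/2, ∫sin(jπx/a)·sin(lπx/a) dx = 0; diagonal moments ∫x·sin²(jπx/a) dx = a²/4, ∫x²·sin²(jπx/a) dx = a³·(1/6 − 1/(4j²π²)); cross terms ∫x·sin(jπx/a)·sin(lπx/a) dx = 0 for j + l even and −4jla²/(π²(j² − l²)²) for j + l odd, ∫x²·sin(jπx/a)·sin(lπx/a) dx = (−1)^(j+l)·4jla³/(π²(j² − l²)²); higher powers the same way via product-to-sum and parts.
State is unnormalized: ∫|φ|² dx = 13.807, and ∫φ*·x⁴·φ dx = 4832.8, so ⟨x⁴⟩ = 4832.8 / 13.807.
⟨x⁴⟩ = 350.02.

350.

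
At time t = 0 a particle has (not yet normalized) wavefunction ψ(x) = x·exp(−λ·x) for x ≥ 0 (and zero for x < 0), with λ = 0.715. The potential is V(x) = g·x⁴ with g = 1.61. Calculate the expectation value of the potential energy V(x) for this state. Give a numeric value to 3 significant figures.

⟨V⟩ = ∫ V(x)·|ψ|² dx / ∫|ψ|² dx.
Every integrand reduces to terms xʲ·e^(−2λx) on [0, ∞); use ∫₀^∞ xʲ·e^(−2λx) dx = j!/(2λ)^(j+1).
State is unnormalized: ∫|ψ|² dx = 0.68395, and ∫ψ*·V(x)·ψ dx = 94.800, so ⟨V⟩ = 94.800 / 0.68395.
⟨V⟩ = 138.61.

139.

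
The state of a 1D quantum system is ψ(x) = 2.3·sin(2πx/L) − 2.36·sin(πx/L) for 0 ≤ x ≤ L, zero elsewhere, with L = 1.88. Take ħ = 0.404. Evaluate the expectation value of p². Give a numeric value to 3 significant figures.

p² ψ = −ħ² d²ψ/dx²; ⟨p²⟩ = −ħ² ∫ ψ*·ψ'' dx / ∫|ψ|² dx.
d²/dx² sin(jπx/L) = −(jπ/L)²·sin(jπx/L); on 0 ≤ x ≤ L, ∫sin²(jπx/L) dx = L/2 and ∫sin(jπx/L)·sin(lπx/L) dx = 0 for j ≠ l, so only diagonal terms survive in ∫|ψ|² and ∫ψ·ψ″; ∫ψ·ψ′ dx = [ψ²/2] between the walls = 0.
State is unnormalized: ∫|ψ|² dx = 10.208, and ∫ψ*·(−ħ² ψ'') dx = 11.452, so ⟨p²⟩ = 11.452 / 10.208.
⟨p²⟩ = 1.1218.

1.12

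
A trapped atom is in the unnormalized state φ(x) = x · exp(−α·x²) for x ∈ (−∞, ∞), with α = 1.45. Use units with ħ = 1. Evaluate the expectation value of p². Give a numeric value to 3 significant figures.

p² φ = −ħ² d²φ/dx²; ⟨p²⟩ = −ħ² ∫ φ*·φ'' dx / ∫|φ|² dx.
Expand each integrand as polynomial × e^(−2αx²) and use ∫x^(2j)·e^(−2αx²) dx = (2j−1)!!/(4α)^j · √(π/(2α)), odd powers → 0; here √(π/(2α)) = 1.0408. Differentiate with the product rule, d/dx e^(−αx²) = −2αx·e^(−αx²).
State is unnormalized: ∫|φ|² dx = 0.17945, and ∫φ*·(−ħ² φ'') dx = 0.78062, so ⟨p²⟩ = 0.78062 / 0.17945.
⟨p²⟩ = 4.3500.

4.35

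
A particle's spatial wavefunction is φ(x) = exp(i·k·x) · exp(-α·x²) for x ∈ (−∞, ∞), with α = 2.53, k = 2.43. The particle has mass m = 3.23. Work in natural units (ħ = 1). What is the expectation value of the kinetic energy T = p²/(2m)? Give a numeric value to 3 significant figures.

1.31

T = −(ħ²/2m) d²/dx², so ⟨T⟩ = −(ħ²/2m) ∫ φ*·φ'' dx / ∫|φ|² dx; with m = 3.23.
Gaussian moments: ∫x^(2j)·e^(−2αx²) dx = (2j−1)!!/(4α)^j · √(π/(2α)), odd powers integrate to 0; here √(π/(2α)) = 0.78795. Derivatives: φ′ = (ik − 2αx)·φ, φ″ = ((ik − 2αx)² − 2α)·φ; the odd-in-x pieces drop out.
State is unnormalized: ∫|φ|² dx = 0.78795, and ∫φ*·(−ħ²/2m · φ'') dx = 1.0288, so ⟨T⟩ = 1.0288 / 0.78795.
⟨T⟩ = 1.3057.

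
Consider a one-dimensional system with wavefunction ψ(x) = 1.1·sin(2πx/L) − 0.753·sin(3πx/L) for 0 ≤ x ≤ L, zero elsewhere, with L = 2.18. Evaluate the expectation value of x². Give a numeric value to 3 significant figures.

2.40

⟨x²⟩ = ∫ x²·|ψ|² dx / ∫|ψ|² dx (integrals over the domain).
On 0 ≤ x ≤ L (j ≠ l): ∫sin²(jπx/L) dx = L/2, ∫sin(jπx/L)·sin(lπx/L) dx = 0; diagonal moments ∫x·sin²(jπx/L) dx = L²/4, ∫x²·sin²(jπx/L) dx = L³·(1/6 − 1/(4j²π²)); cross terms ∫x·sin(jπx/L)·sin(lπx/L) dx = 0 for j + l even and −4jlL²/(π²(j² − l²)²) for j + l odd, ∫x²·sin(jπx/L)·sin(lπx/L) dx = (−1)^(j+l)·4jlL³/(π²(j² − l²)²); higher powers the same way via product-to-sum and parts.
State is unnormalized: ∫|ψ|² dx = 1.9369, and ∫ψ*·x²·ψ dx = 4.6418, so ⟨x²⟩ = 4.6418 / 1.9369.
⟨x²⟩ = 2.3965.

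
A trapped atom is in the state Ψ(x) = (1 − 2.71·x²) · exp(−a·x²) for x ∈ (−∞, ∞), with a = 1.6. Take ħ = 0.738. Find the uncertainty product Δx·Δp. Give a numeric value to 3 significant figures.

Δx = √(⟨x²⟩−⟨x⟩²), Δp = √(⟨p²⟩−⟨p⟩²).
Expand each integrand as polynomial × e^(−2ax²) and use ∫x^(2j)·e^(−2ax²) dx = (2j−1)!!/(4a)^j · √(π/(2a)), odd powers → 0; here √(π/(2a)) = 0.99083. Differentiate with the product rule, d/dx e^(−ax²) = −2ax·e^(−ax²).
Normalization: ∫|Ψ|² dx = 0.68469.
⟨x⟩ = 0.0000, ⟨x²⟩ = 0.25977 ⇒ Δx = 0.50968.
⟨p⟩ = 0.0000, ⟨p²⟩ = 3.9118 ⇒ Δp = 1.9778.
Δx·Δp = 1.0081.

1.01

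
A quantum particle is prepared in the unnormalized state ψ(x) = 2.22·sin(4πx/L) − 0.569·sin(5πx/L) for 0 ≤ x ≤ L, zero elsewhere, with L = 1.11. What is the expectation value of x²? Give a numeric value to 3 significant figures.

0.526

⟨x²⟩ = ∫ x²·|ψ|² dx / ∫|ψ|² dx (integrals over the domain).
On 0 ≤ x ≤ L (j ≠ l): ∫sin²(jπx/L) dx = L/2, ∫sin(jπx/L)·sin(lπx/L) dx = 0; diagonal moments ∫x·sin²(jπx/L) dx = L²/4, ∫x²·sin²(jπx/L) dx = L³·(1/6 − 1/(4j²π²)); cross terms ∫x·sin(jπx/L)·sin(lπx/L) dx = 0 for j + l even and −4jlL²/(π²(j² − l²)²) for j + l odd, ∫x²·sin(jπx/L)·sin(lπx/L) dx = (−1)^(j+l)·4jlL³/(π²(j² − l²)²); higher powers the same way via product-to-sum and parts.
State is unnormalized: ∫|ψ|² dx = 2.9149, and ∫ψ*·x²·ψ dx = 1.5318, so ⟨x²⟩ = 1.5318 / 2.9149.
⟨x²⟩ = 0.52550.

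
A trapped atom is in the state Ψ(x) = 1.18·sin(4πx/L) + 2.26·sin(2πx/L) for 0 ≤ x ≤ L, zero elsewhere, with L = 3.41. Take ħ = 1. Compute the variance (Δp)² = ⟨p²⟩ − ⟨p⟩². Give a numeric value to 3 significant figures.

Compute ⟨p⟩ and ⟨p²⟩ separately; (Δp)² = ⟨p²⟩ − ⟨p⟩².
d²/dx² sin(jπx/L) = −(jπ/L)²·sin(jπx/L); on 0 ≤ x ≤ L, ∫sin²(jπx/L) dx = L/2 and ∫sin(jπx/L)·sin(lπx/L) dx = 0 for j ≠ l, so only diagonal terms survive in ∫|Ψ|² and ∫Ψ·Ψ″; ∫Ψ·Ψ′ dx = [Ψ²/2] between the walls = 0.
Normalization: ∫|Ψ|² dx = 11.083.
⟨p⟩ = 0.0000 and ⟨p²⟩ = 5.5769.
(Δp)² = 5.5769 − (0.0000)² = 5.5769.

5.58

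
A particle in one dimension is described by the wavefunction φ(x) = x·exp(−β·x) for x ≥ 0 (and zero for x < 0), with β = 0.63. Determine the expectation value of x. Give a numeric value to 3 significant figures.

⟨x⟩ = ∫ x·|φ|² dx / ∫|φ|² dx (integrals over the domain).
Every integrand reduces to terms xʲ·e^(−2βx) on [0, ∞); use ∫₀^∞ xʲ·e^(−2βx) dx = j!/(2β)^(j+1).
State is unnormalized: ∫|φ|² dx = 0.99981, and ∫φ*·x·φ dx = 2.3805, so ⟨x⟩ = 2.3805 / 0.99981.
⟨x⟩ = 2.3810.

2.38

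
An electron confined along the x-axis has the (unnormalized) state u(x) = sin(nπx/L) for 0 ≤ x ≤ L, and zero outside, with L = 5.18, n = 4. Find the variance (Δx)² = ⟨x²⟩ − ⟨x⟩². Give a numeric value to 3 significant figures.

2.15

Compute ⟨x⟩ and ⟨x²⟩ separately, then (Δx)² = ⟨x²⟩ − ⟨x⟩².
With sin²θ = (1 − cos2θ)/2 on 0 ≤ x ≤ L: ∫sin²(nπx/L) dx = L/2, ∫x·sin²(nπx/L) dx = L²/4, ∫x²·sin²(nπx/L) dx = L³·(1/6 − 1/(4n²π²)); higher powers xᵏ the same way, integrating xᵏ·cos(2nπx/L) by parts.
Normalization: ∫|u|² dx = 2.5900.
⟨x⟩ = 2.5900 and ⟨x²⟩ = 8.8592.
(Δx)² = 8.8592 − (2.5900)² = 2.1511.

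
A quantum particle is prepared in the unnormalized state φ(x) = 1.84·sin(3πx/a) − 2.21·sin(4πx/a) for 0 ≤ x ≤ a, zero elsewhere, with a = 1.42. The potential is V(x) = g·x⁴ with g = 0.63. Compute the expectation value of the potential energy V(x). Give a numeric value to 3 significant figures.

⟨V⟩ = ∫ V(x)·|φ|² dx / ∫|φ|² dx.
On 0 ≤ x ≤ a (j ≠ l): ∫sin²(jπx/a) dx = a/2, ∫sin(jπx/a)·sin(lπx/a) dx = 0; diagonal moments ∫x·sin²(jπx/a) dx = a²/4, ∫x²·sin²(jπx/a) dx = a³·(1/6 − 1/(4j²π²)); cross terms ∫x·sin(jπx/a)·sin(lπx/a) dx = 0 for j + l even and −4jla²/(π²(j² − l²)²) for j + l odd, ∫x²·sin(jπx/a)·sin(lπx/a) dx = (−1)^(j+l)·4jla³/(π²(j² − l²)²); higher powers the same way via product-to-sum and parts.
State is unnormalized: ∫|φ|² dx = 5.8715, and ∫φ*·V(x)·φ dx = 5.1136, so ⟨V⟩ = 5.1136 / 5.8715.
⟨V⟩ = 0.87091.

0.871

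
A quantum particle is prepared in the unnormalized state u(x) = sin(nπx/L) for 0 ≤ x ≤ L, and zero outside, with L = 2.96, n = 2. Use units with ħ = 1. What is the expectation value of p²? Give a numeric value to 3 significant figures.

4.51

p² u = −ħ² d²u/dx²; ⟨p²⟩ = −ħ² ∫ u*·u'' dx / ∫|u|² dx.
d/dx sin(nπx/L) = (nπ/L)·cos(nπx/L) and d²/dx² sin(nπx/L) = −(nπ/L)²·sin(nπx/L); on 0 ≤ x ≤ L, ∫sin²(nπx/L) dx = L/2 and ∫sin(nπx/L)·cos(nπx/L) dx = 0.
State is unnormalized: ∫|u|² dx = 1.4800, and ∫u*·(−ħ² u'') dx = 6.6687, so ⟨p²⟩ = 6.6687 / 1.4800.
⟨p²⟩ = 4.5058.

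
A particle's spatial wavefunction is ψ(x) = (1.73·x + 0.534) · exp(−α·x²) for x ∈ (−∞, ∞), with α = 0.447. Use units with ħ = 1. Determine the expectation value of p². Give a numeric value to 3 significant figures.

p² ψ = −ħ² d²ψ/dx²; ⟨p²⟩ = −ħ² ∫ ψ*·ψ'' dx / ∫|ψ|² dx.
Expand each integrand as polynomial × e^(−2αx²) and use ∫x^(2j)·e^(−2αx²) dx = (2j−1)!!/(4α)^j · √(π/(2α)), odd powers → 0; here √(π/(2α)) = 1.8746. Differentiate with the product rule, d/dx e^(−αx²) = −2αx·e^(−αx²).
State is unnormalized: ∫|ψ|² dx = 3.6724, and ∫ψ*·(−ħ² ψ'') dx = 4.4468, so ⟨p²⟩ = 4.4468 / 3.6724.
⟨p²⟩ = 1.2109.

1.21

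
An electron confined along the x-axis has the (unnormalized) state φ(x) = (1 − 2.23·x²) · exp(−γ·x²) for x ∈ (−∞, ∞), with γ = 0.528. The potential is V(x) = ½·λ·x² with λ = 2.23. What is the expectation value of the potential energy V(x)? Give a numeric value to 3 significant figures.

⟨V⟩ = ∫ V(x)·|φ|² dx / ∫|φ|² dx.
Expand each integrand as polynomial × e^(−2γx²) and use ∫x^(2j)·e^(−2γx²) dx = (2j−1)!!/(4γ)^j · √(π/(2γ)), odd powers → 0; here √(π/(2γ)) = 1.7248.
State is unnormalized: ∫|φ|² dx = 3.8513, and ∫φ*·V(x)·φ dx = 10.370, so ⟨V⟩ = 10.370 / 3.8513.
⟨V⟩ = 2.6925.

2.69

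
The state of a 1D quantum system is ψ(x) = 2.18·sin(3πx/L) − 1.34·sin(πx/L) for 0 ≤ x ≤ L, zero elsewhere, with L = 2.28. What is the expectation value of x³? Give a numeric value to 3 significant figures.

⟨x³⟩ = ∫ x³·|ψ|² dx / ∫|ψ|² dx (integrals over the domain).
On 0 ≤ x ≤ L (j ≠ l): ∫sin²(jπx/L) dx = L/2, ∫sin(jπx/L)·sin(lπx/L) dx = 0; diagonal moments ∫x·sin²(jπx/L) dx = L²/4, ∫x²·sin²(jπx/L) dx = L³·(1/6 − 1/(4j²π²)); cross terms ∫x·sin(jπx/L)·sin(lπx/L) dx = 0 for j + l even and −4jlL²/(π²(j² − l²)²) for j + l odd, ∫x²·sin(jπx/L)·sin(lπx/L) dx = (−1)^(j+l)·4jlL³/(π²(j² − l²)²); higher powers the same way via product-to-sum and parts.
State is unnormalized: ∫|ψ|² dx = 7.4647, and ∫ψ*·x³·ψ dx = 15.234, so ⟨x³⟩ = 15.234 / 7.4647.
⟨x³⟩ = 2.0408.

2.04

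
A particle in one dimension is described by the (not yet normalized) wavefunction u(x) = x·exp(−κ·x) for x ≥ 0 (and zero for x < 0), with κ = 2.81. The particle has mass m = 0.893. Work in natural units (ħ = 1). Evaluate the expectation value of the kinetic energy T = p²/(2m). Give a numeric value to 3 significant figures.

T = −(ħ²/2m) d²/dx², so ⟨T⟩ = −(ħ²/2m) ∫ u*·u'' dx / ∫|u|² dx; with m = 0.893.
Differentiate x·exp(−κ·x) with the product rule; every integrand then reduces to terms xʲ·e^(−2κx) on [0, ∞), with ∫₀^∞ xʲ·e^(−2κx) dx = j!/(2κ)^(j+1).
State is unnormalized: ∫|u|² dx = 0.011267, and ∫u*·(−ħ²/2m · u'') dx = 0.049814, so ⟨T⟩ = 0.049814 / 0.011267.
⟨T⟩ = 4.4211.

4.42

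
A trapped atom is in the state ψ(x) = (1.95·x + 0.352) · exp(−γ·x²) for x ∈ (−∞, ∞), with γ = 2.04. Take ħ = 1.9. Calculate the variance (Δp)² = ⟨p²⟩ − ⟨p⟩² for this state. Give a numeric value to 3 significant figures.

Compute ⟨p⟩ and ⟨p²⟩ separately; (Δp)² = ⟨p²⟩ − ⟨p⟩².
Expand each integrand as polynomial × e^(−2γx²) and use ∫x^(2j)·e^(−2γx²) dx = (2j−1)!!/(4γ)^j · √(π/(2γ)), odd powers → 0; here √(π/(2γ)) = 0.87750. Differentiate with the product rule, d/dx e^(−γx²) = −2γx·e^(−γx²).
Normalization: ∫|ψ|² dx = 0.51763.
⟨p⟩ = 0.0000 and ⟨p²⟩ = 19.000.
(Δp)² = 19.000 − (0.0000)² = 19.000.

19.0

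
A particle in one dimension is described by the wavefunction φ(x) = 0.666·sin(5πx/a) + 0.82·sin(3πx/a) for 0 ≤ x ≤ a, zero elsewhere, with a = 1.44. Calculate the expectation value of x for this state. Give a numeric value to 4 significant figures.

⟨x⟩ = ∫ x·|φ|² dx / ∫|φ|² dx (integrals over the domain).
On 0 ≤ x ≤ a (j ≠ l): ∫sin²(jπx/a) dx = a/2, ∫sin(jπx/a)·sin(lπx/a) dx = 0; diagonal moments ∫x·sin²(jπx/a) dx = a²/4, ∫x²·sin²(jπx/a) dx = a³·(1/6 − 1/(4j²π²)); cross terms ∫x·sin(jπx/a)·sin(lπx/a) dx = 0 for j + l even and −4jla²/(π²(j² − l²)²) for j + l odd, ∫x²·sin(jπx/a)·sin(lπx/a) dx = (−1)^(j+l)·4jla³/(π²(j² − l²)²); higher powers the same way via product-to-sum and parts.
State is unnormalized: ∫|φ|² dx = 0.80349, and ∫φ*·x·φ dx = 0.57851, so ⟨x⟩ = 0.57851 / 0.80349.
⟨x⟩ = 0.72000.

0.7200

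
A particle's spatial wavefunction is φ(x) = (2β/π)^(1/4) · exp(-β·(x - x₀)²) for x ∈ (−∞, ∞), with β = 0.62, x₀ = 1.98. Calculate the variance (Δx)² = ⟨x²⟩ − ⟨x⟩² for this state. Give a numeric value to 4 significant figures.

0.4032

Compute ⟨x⟩ and ⟨x²⟩ separately, then (Δx)² = ⟨x²⟩ − ⟨x⟩².
Gaussian moments (u = x − x₀): ∫u^(2j)·e^(−2βu²) du = (2j−1)!!/(4β)^j · √(π/(2β)), odd powers integrate to 0; here √(π/(2β)) = 1.5917.
⟨x⟩ = 1.9800 and ⟨x²⟩ = 4.3236.
(Δx)² = 4.3236 − (1.9800)² = 0.40323.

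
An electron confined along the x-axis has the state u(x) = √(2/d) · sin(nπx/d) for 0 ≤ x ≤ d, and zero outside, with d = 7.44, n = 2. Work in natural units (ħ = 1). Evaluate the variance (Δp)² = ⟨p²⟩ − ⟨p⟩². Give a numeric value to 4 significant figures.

0.7132

Compute ⟨p⟩ and ⟨p²⟩ separately; (Δp)² = ⟨p²⟩ − ⟨p⟩².
d/dx sin(nπx/d) = (nπ/d)·cos(nπx/d) and d²/dx² sin(nπx/d) = −(nπ/d)²·sin(nπx/d); on 0 ≤ x ≤ d, ∫sin²(nπx/d) dx = d/2 and ∫sin(nπx/d)·cos(nπx/d) dx = 0.
⟨p⟩ = 0.0000 and ⟨p²⟩ = 0.71320.
(Δp)² = 0.71320 − (0.0000)² = 0.71320.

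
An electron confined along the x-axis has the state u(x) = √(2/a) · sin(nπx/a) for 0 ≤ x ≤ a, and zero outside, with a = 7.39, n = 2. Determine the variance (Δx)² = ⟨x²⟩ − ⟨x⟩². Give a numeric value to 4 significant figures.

3.859

Compute ⟨x⟩ and ⟨x²⟩ separately, then (Δx)² = ⟨x²⟩ − ⟨x⟩².
With sin²θ = (1 − cos2θ)/2 on 0 ≤ x ≤ a: ∫sin²(nπx/a) dx = a/2, ∫x·sin²(nπx/a) dx = a²/4, ∫x²·sin²(nπx/a) dx = a³·(1/6 − 1/(4n²π²)); higher powers xᵏ the same way, integrating xᵏ·cos(2nπx/a) by parts.
⟨x⟩ = 3.6950 and ⟨x²⟩ = 17.512.
(Δx)² = 17.512 − (3.6950)² = 3.8593.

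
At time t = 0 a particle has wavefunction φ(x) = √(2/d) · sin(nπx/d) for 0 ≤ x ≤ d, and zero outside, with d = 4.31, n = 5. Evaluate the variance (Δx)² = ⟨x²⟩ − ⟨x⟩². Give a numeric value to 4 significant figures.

Compute ⟨x⟩ and ⟨x²⟩ separately, then (Δx)² = ⟨x²⟩ − ⟨x⟩².
With sin²θ = (1 − cos2θ)/2 on 0 ≤ x ≤ d: ∫sin²(nπx/d) dx = d/2, ∫x·sin²(nπx/d) dx = d²/4, ∫x²·sin²(nπx/d) dx = d³·(1/6 − 1/(4n²π²)); higher powers xᵏ the same way, integrating xᵏ·cos(2nπx/d) by parts.
⟨x⟩ = 2.1550 and ⟨x²⟩ = 6.1544.
(Δx)² = 6.1544 − (2.1550)² = 1.5104.

1.510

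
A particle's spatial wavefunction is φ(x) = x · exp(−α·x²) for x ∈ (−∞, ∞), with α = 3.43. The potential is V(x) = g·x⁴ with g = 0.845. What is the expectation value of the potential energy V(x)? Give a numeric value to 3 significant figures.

⟨V⟩ = ∫ V(x)·|φ|² dx / ∫|φ|² dx.
Expand each integrand as polynomial × e^(−2αx²) and use ∫x^(2j)·e^(−2αx²) dx = (2j−1)!!/(4α)^j · √(π/(2α)), odd powers → 0; here √(π/(2α)) = 0.67673.
State is unnormalized: ∫|φ|² dx = 0.049324, and ∫φ*·V(x)·φ dx = 0.0033212, so ⟨V⟩ = 0.0033212 / 0.049324.
⟨V⟩ = 0.067335.

0.0673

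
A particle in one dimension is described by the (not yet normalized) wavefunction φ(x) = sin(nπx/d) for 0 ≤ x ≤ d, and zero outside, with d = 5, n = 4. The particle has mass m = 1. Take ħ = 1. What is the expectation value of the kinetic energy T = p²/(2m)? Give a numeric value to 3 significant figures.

T = −(ħ²/2m) d²/dx², so ⟨T⟩ = −(ħ²/2m) ∫ φ*·φ'' dx / ∫|φ|² dx; with m = 1.
d/dx sin(nπx/d) = (nπ/d)·cos(nπx/d) and d²/dx² sin(nπx/d) = −(nπ/d)²·sin(nπx/d); on 0 ≤ x ≤ d, ∫sin²(nπx/d) dx = d/2 and ∫sin(nπx/d)·cos(nπx/d) dx = 0.
State is unnormalized: ∫|φ|² dx = 2.5000, and ∫φ*·(−ħ²/2m · φ'') dx = 7.8957, so ⟨T⟩ = 7.8957 / 2.5000.
⟨T⟩ = 3.1583.

3.16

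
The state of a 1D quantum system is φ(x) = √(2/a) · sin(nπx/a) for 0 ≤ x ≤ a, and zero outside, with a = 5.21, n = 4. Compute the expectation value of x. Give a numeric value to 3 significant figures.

⟨x⟩ = ∫ x·|φ|² dx (integrals over the domain).
With sin²θ = (1 − cos2θ)/2 on 0 ≤ x ≤ a: ∫sin²(nπx/a) dx = a/2, ∫x·sin²(nπx/a) dx = a²/4, ∫x²·sin²(nπx/a) dx = a³·(1/6 − 1/(4n²π²)); higher powers xᵏ the same way, integrating xᵏ·cos(2nπx/a) by parts.
⟨x⟩ = 2.6050.

2.61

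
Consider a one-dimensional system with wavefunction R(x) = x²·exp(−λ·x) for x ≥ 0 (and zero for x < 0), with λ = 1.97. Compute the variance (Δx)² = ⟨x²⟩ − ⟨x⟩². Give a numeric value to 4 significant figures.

Compute ⟨x⟩ and ⟨x²⟩ separately, then (Δx)² = ⟨x²⟩ − ⟨x⟩².
Every integrand reduces to terms xʲ·e^(−2λx) on [0, ∞); use ∫₀^∞ xʲ·e^(−2λx) dx = j!/(2λ)^(j+1).
Normalization: ∫|R|² dx = 0.025277.
⟨x⟩ = 1.2690 and ⟨x²⟩ = 1.9325.
(Δx)² = 1.9325 − (1.2690)² = 0.32209.

0.3221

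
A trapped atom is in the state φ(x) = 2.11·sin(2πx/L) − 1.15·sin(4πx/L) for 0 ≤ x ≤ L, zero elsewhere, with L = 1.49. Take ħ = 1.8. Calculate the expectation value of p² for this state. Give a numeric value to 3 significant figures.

97.2

p² φ = −ħ² d²φ/dx²; ⟨p²⟩ = −ħ² ∫ φ*·φ'' dx / ∫|φ|² dx.
d²/dx² sin(jπx/L) = −(jπ/L)²·sin(jπx/L); on 0 ≤ x ≤ L, ∫sin²(jπx/L) dx = L/2 and ∫sin(jπx/L)·sin(lπx/L) dx = 0 for j ≠ l, so only diagonal terms survive in ∫|φ|² and ∫φ·φ″; ∫φ·φ′ dx = [φ²/2] between the walls = 0.
State is unnormalized: ∫|φ|² dx = 4.3021, and ∫φ*·(−ħ² φ'') dx = 418.16, so ⟨p²⟩ = 418.16 / 4.3021.
⟨p²⟩ = 97.199.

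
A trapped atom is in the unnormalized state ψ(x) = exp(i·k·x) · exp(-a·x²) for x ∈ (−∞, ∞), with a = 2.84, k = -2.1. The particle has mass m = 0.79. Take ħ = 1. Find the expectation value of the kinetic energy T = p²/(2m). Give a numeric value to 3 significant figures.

4.59

T = −(ħ²/2m) d²/dx², so ⟨T⟩ = −(ħ²/2m) ∫ ψ*·ψ'' dx / ∫|ψ|² dx; with m = 0.79.
Gaussian moments: ∫x^(2j)·e^(−2ax²) dx = (2j−1)!!/(4a)^j · √(π/(2a)), odd powers integrate to 0; here √(π/(2a)) = 0.74371. Derivatives: ψ′ = (ik − 2ax)·ψ, ψ″ = ((ik − 2ax)² − 2a)·ψ; the odd-in-x pieces drop out.
State is unnormalized: ∫|ψ|² dx = 0.74371, and ∫ψ*·(−ħ²/2m · ψ'') dx = 3.4126, so ⟨T⟩ = 3.4126 / 0.74371.
⟨T⟩ = 4.5886.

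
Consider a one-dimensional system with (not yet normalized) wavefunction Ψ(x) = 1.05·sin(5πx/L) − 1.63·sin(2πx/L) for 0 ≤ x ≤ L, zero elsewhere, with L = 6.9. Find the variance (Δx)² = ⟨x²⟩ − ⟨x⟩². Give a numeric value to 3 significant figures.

Compute ⟨x⟩ and ⟨x²⟩ separately, then (Δx)² = ⟨x²⟩ − ⟨x⟩².
On 0 ≤ x ≤ L (j ≠ l): ∫sin²(jπx/L) dx = L/2, ∫sin(jπx/L)·sin(lπx/L) dx = 0; diagonal moments ∫x·sin²(jπx/L) dx = L²/4, ∫x²·sin²(jπx/L) dx = L³·(1/6 − 1/(4j²π²)); cross terms ∫x·sin(jπx/L)·sin(lπx/L) dx = 0 for j + l even and −4jlL²/(π²(j² − l²)²) for j + l odd, ∫x²·sin(jπx/L)·sin(lπx/L) dx = (−1)^(j+l)·4jlL³/(π²(j² − l²)²); higher powers the same way via product-to-sum and parts.
Normalization: ∫|Ψ|² dx = 12.970.
⟨x⟩ = 3.5655 and ⟨x²⟩ = 16.212.
(Δx)² = 16.212 − (3.5655)² = 3.4997.

3.50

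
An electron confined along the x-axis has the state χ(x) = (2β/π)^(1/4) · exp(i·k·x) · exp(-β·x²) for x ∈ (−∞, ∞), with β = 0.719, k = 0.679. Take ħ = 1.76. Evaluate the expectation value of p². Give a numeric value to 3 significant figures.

p² χ = −ħ² d²χ/dx²; ⟨p²⟩ = −ħ² ∫ χ*·χ'' dx.
Gaussian moments: ∫x^(2j)·e^(−2βx²) dx = (2j−1)!!/(4β)^j · √(π/(2β)), odd powers integrate to 0; here √(π/(2β)) = 1.4781. Derivatives: χ′ = (ik − 2βx)·χ, χ″ = ((ik − 2βx)² − 2β)·χ; the odd-in-x pieces drop out.
⟨p²⟩ = 3.6553.

3.66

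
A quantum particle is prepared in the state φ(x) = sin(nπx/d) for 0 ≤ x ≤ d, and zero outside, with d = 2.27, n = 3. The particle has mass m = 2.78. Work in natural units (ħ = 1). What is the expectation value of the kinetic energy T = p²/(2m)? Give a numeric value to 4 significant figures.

3.100

T = −(ħ²/2m) d²/dx², so ⟨T⟩ = −(ħ²/2m) ∫ φ*·φ'' dx / ∫|φ|² dx; with m = 2.78.
d/dx sin(nπx/d) = (nπ/d)·cos(nπx/d) and d²/dx² sin(nπx/d) = −(nπ/d)²·sin(nπx/d); on 0 ≤ x ≤ d, ∫sin²(nπx/d) dx = d/2 and ∫sin(nπx/d)·cos(nπx/d) dx = 0.
State is unnormalized: ∫|φ|² dx = 1.1350, and ∫φ*·(−ħ²/2m · φ'') dx = 3.5189, so ⟨T⟩ = 3.5189 / 1.1350.
⟨T⟩ = 3.1004.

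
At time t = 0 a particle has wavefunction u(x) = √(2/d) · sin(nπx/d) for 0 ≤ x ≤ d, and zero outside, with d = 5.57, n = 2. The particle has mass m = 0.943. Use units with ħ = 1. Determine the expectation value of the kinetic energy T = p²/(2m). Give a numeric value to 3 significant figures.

0.675

T = −(ħ²/2m) d²/dx², so ⟨T⟩ = −(ħ²/2m) ∫ u*·u'' dx; with m = 0.943.
d/dx sin(nπx/d) = (nπ/d)·cos(nπx/d) and d²/dx² sin(nπx/d) = −(nπ/d)²·sin(nπx/d); on 0 ≤ x ≤ d, ∫sin²(nπx/d) dx = d/2 and ∫sin(nπx/d)·cos(nπx/d) dx = 0.
⟨T⟩ = 0.67470.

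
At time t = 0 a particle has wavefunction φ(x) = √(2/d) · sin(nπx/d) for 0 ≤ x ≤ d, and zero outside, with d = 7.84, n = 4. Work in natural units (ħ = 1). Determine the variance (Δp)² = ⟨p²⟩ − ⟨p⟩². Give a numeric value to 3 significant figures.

Compute ⟨p⟩ and ⟨p²⟩ separately; (Δp)² = ⟨p²⟩ − ⟨p⟩².
d/dx sin(nπx/d) = (nπ/d)·cos(nπx/d) and d²/dx² sin(nπx/d) = −(nπ/d)²·sin(nπx/d); on 0 ≤ x ≤ d, ∫sin²(nπx/d) dx = d/2 and ∫sin(nπx/d)·cos(nπx/d) dx = 0.
⟨p⟩ = 0.0000 and ⟨p²⟩ = 2.5691.
(Δp)² = 2.5691 − (0.0000)² = 2.5691.

2.57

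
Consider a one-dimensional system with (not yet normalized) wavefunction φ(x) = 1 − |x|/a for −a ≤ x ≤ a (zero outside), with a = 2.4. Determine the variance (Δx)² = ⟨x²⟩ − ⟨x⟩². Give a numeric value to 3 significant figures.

0.576

Compute ⟨x⟩ and ⟨x²⟩ separately, then (Δx)² = ⟨x²⟩ − ⟨x⟩².
φ is even, so ∫ over [−a, a] = 2∫₀ᵃ with φ = 1 − x/a there: ∫₀ᵃ (1 − x/a)² dx = a/3, ∫₀ᵃ x²(1 − x/a)² dx = a³/30, ∫₀ᵃ x⁴(1 − x/a)² dx = a⁵/105.
Normalization: ∫|φ|² dx = 1.6000.
⟨x⟩ = 0.0000 and ⟨x²⟩ = 0.57600.
(Δx)² = 0.57600 − (0.0000)² = 0.57600.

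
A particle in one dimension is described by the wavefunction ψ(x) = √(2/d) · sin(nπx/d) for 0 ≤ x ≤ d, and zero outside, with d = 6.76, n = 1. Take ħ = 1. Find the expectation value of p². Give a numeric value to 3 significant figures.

0.216

p² ψ = −ħ² d²ψ/dx²; ⟨p²⟩ = −ħ² ∫ ψ*·ψ'' dx.
d/dx sin(nπx/d) = (nπ/d)·cos(nπx/d) and d²/dx² sin(nπx/d) = −(nπ/d)²·sin(nπx/d); on 0 ≤ x ≤ d, ∫sin²(nπx/d) dx = d/2 and ∫sin(nπx/d)·cos(nπx/d) dx = 0.
⟨p²⟩ = 0.21598.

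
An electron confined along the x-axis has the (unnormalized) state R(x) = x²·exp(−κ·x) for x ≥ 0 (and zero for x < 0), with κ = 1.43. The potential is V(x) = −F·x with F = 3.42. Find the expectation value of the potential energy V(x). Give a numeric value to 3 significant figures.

-5.98

⟨V⟩ = ∫ V(x)·|R|² dx / ∫|R|² dx.
Every integrand reduces to terms xʲ·e^(−2κx) on [0, ∞); use ∫₀^∞ xʲ·e^(−2κx) dx = j!/(2κ)^(j+1).
State is unnormalized: ∫|R|² dx = 0.12542, and ∫R*·V(x)·R dx = -0.74991, so ⟨V⟩ = -0.74991 / 0.12542.
⟨V⟩ = -5.9790.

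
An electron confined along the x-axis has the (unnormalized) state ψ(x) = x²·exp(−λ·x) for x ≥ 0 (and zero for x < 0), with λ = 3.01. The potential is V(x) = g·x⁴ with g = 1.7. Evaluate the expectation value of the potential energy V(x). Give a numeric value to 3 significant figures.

⟨V⟩ = ∫ V(x)·|ψ|² dx / ∫|ψ|² dx.
Every integrand reduces to terms xʲ·e^(−2λx) on [0, ∞); use ∫₀^∞ xʲ·e^(−2λx) dx = j!/(2λ)^(j+1).
State is unnormalized: ∫|ψ|² dx = 0.0030355, and ∫ψ*·V(x)·ψ dx = 0.0066009, so ⟨V⟩ = 0.0066009 / 0.0030355.
⟨V⟩ = 2.1746.

2.17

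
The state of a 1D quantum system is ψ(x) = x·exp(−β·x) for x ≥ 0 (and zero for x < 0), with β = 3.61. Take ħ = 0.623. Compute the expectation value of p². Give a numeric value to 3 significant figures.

5.06

p² ψ = −ħ² d²ψ/dx²; ⟨p²⟩ = −ħ² ∫ ψ*·ψ'' dx / ∫|ψ|² dx.
Differentiate x·exp(−β·x) with the product rule; every integrand then reduces to terms xʲ·e^(−2βx) on [0, ∞), with ∫₀^∞ xʲ·e^(−2βx) dx = j!/(2β)^(j+1).
State is unnormalized: ∫|ψ|² dx = 0.0053140, and ∫ψ*·(−ħ² ψ'') dx = 0.026879, so ⟨p²⟩ = 0.026879 / 0.0053140.
⟨p²⟩ = 5.0581.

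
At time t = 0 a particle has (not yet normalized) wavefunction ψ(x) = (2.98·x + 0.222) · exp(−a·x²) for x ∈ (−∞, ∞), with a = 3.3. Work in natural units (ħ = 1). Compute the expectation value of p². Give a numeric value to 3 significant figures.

9.45

p² ψ = −ħ² d²ψ/dx²; ⟨p²⟩ = −ħ² ∫ ψ*·ψ'' dx / ∫|ψ|² dx.
Expand each integrand as polynomial × e^(−2ax²) and use ∫x^(2j)·e^(−2ax²) dx = (2j−1)!!/(4a)^j · √(π/(2a)), odd powers → 0; here √(π/(2a)) = 0.68993. Differentiate with the product rule, d/dx e^(−ax²) = −2ax·e^(−ax²).
State is unnormalized: ∫|ψ|² dx = 0.49816, and ∫ψ*·(−ħ² ψ'') dx = 4.7073, so ⟨p²⟩ = 4.7073 / 0.49816.
⟨p²⟩ = 9.4495.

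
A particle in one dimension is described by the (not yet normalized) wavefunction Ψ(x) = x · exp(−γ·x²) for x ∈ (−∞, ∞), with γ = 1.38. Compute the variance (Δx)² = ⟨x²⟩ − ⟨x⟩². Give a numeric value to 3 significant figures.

0.543

Compute ⟨x⟩ and ⟨x²⟩ separately, then (Δx)² = ⟨x²⟩ − ⟨x⟩².
Expand each integrand as polynomial × e^(−2γx²) and use ∫x^(2j)·e^(−2γx²) dx = (2j−1)!!/(4γ)^j · √(π/(2γ)), odd powers → 0; here √(π/(2γ)) = 1.0669.
Normalization: ∫|Ψ|² dx = 0.19328.
⟨x⟩ = 0.0000 and ⟨x²⟩ = 0.54348.
(Δx)² = 0.54348 − (0.0000)² = 0.54348.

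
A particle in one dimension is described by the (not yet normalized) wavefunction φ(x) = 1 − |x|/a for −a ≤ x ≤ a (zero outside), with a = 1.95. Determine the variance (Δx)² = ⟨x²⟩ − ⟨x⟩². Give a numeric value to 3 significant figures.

Compute ⟨x⟩ and ⟨x²⟩ separately, then (Δx)² = ⟨x²⟩ − ⟨x⟩².
φ is even, so ∫ over [−a, a] = 2∫₀ᵃ with φ = 1 − x/a there: ∫₀ᵃ (1 − x/a)² dx = a/3, ∫₀ᵃ x²(1 − x/a)² dx = a³/30, ∫₀ᵃ x⁴(1 − x/a)² dx = a⁵/105.
Normalization: ∫|φ|² dx = 1.3000.
⟨x⟩ = 0.0000 and ⟨x²⟩ = 0.38025.
(Δx)² = 0.38025 − (0.0000)² = 0.38025.

0.380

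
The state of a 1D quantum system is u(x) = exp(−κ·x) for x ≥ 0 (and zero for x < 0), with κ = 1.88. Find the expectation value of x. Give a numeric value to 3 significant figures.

0.266

⟨x⟩ = ∫ x·|u|² dx / ∫|u|² dx (integrals over the domain).
Every integrand reduces to terms xʲ·e^(−2κx) on [0, ∞); use ∫₀^∞ xʲ·e^(−2κx) dx = j!/(2κ)^(j+1).
State is unnormalized: ∫|u|² dx = 0.26596, and ∫u*·x·u dx = 0.070733, so ⟨x⟩ = 0.070733 / 0.26596.
⟨x⟩ = 0.26596.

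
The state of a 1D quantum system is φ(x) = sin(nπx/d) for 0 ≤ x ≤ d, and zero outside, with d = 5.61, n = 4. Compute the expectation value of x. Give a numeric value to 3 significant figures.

⟨x⟩ = ∫ x·|φ|² dx / ∫|φ|² dx (integrals over the domain).
With sin²θ = (1 − cos2θ)/2 on 0 ≤ x ≤ d: ∫sin²(nπx/d) dx = d/2, ∫x·sin²(nπx/d) dx = d²/4, ∫x²·sin²(nπx/d) dx = d³·(1/6 − 1/(4n²π²)); higher powers xᵏ the same way, integrating xᵏ·cos(2nπx/d) by parts.
State is unnormalized: ∫|φ|² dx = 2.8050, and ∫φ*·x·φ dx = 7.8680, so ⟨x⟩ = 7.8680 / 2.8050.
⟨x⟩ = 2.8050.

2.81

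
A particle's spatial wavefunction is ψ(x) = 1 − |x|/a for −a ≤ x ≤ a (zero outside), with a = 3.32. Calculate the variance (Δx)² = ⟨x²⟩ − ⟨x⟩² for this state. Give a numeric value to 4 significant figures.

1.102

Compute ⟨x⟩ and ⟨x²⟩ separately, then (Δx)² = ⟨x²⟩ − ⟨x⟩².
ψ is even, so ∫ over [−a, a] = 2∫₀ᵃ with ψ = 1 − x/a there: ∫₀ᵃ (1 − x/a)² dx = a/3, ∫₀ᵃ x²(1 − x/a)² dx = a³/30, ∫₀ᵃ x⁴(1 − x/a)² dx = a⁵/105.
Normalization: ∫|ψ|² dx = 2.2133.
⟨x⟩ = 0.0000 and ⟨x²⟩ = 1.1022.
(Δx)² = 1.1022 − (0.0000)² = 1.1022.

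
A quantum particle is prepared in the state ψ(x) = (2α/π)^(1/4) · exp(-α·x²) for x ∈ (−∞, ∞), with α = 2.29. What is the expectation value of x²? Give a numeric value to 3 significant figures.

⟨x²⟩ = ∫ x²·|ψ|² dx (integrals over the domain).
Gaussian moments: ∫x^(2j)·e^(−2αx²) dx = (2j−1)!!/(4α)^j · √(π/(2α)), odd powers integrate to 0; here √(π/(2α)) = 0.82821.
⟨x²⟩ = 0.10917.

0.109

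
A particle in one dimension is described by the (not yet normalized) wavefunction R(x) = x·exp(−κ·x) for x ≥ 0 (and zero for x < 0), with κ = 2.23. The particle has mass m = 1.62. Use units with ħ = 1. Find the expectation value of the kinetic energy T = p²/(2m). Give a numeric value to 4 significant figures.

1.535

T = −(ħ²/2m) d²/dx², so ⟨T⟩ = −(ħ²/2m) ∫ R*·R'' dx / ∫|R|² dx; with m = 1.62.
Differentiate x·exp(−κ·x) with the product rule; every integrand then reduces to terms xʲ·e^(−2κx) on [0, ∞), with ∫₀^∞ xʲ·e^(−2κx) dx = j!/(2κ)^(j+1).
State is unnormalized: ∫|R|² dx = 0.022544, and ∫R*·(−ħ²/2m · R'') dx = 0.034601, so ⟨T⟩ = 0.034601 / 0.022544.
⟨T⟩ = 1.5348.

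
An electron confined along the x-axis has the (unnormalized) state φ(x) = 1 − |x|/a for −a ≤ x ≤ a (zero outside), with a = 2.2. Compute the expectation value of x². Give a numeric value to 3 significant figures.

⟨x²⟩ = ∫ x²·|φ|² dx / ∫|φ|² dx (integrals over the domain).
φ is even, so ∫ over [−a, a] = 2∫₀ᵃ with φ = 1 − x/a there: ∫₀ᵃ (1 − x/a)² dx = a/3, ∫₀ᵃ x²(1 − x/a)² dx = a³/30, ∫₀ᵃ x⁴(1 − x/a)² dx = a⁵/105.
State is unnormalized: ∫|φ|² dx = 1.4667, and ∫φ*·x²·φ dx = 0.70987, so ⟨x²⟩ = 0.70987 / 1.4667.
⟨x²⟩ = 0.48400.

0.484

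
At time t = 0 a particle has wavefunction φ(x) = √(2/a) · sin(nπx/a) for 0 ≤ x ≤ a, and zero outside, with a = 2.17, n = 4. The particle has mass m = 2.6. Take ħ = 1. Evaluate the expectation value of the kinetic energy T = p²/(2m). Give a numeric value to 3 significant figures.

T = −(ħ²/2m) d²/dx², so ⟨T⟩ = −(ħ²/2m) ∫ φ*·φ'' dx; with m = 2.6.
d/dx sin(nπx/a) = (nπ/a)·cos(nπx/a) and d²/dx² sin(nπx/a) = −(nπ/a)²·sin(nπx/a); on 0 ≤ x ≤ a, ∫sin²(nπx/a) dx = a/2 and ∫sin(nπx/a)·cos(nπx/a) dx = 0.
⟨T⟩ = 6.4491.

6.45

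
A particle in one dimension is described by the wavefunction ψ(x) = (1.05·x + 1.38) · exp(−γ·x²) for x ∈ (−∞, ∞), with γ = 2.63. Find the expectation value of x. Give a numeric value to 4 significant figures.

⟨x⟩ = ∫ x·|ψ|² dx / ∫|ψ|² dx (integrals over the domain).
Expand each integrand as polynomial × e^(−2γx²) and use ∫x^(2j)·e^(−2γx²) dx = (2j−1)!!/(4γ)^j · √(π/(2γ)), odd powers → 0; here √(π/(2γ)) = 0.77283.
State is unnormalized: ∫|ψ|² dx = 1.5528, and ∫ψ*·x·ψ dx = 0.21289, so ⟨x⟩ = 0.21289 / 1.5528.
⟨x⟩ = 0.13711.

0.1371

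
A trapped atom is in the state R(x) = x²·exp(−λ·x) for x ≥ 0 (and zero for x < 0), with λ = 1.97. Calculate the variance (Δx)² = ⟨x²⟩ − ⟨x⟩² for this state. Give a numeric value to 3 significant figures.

0.322

Compute ⟨x⟩ and ⟨x²⟩ separately, then (Δx)² = ⟨x²⟩ − ⟨x⟩².
Every integrand reduces to terms xʲ·e^(−2λx) on [0, ∞); use ∫₀^∞ xʲ·e^(−2λx) dx = j!/(2λ)^(j+1).
Normalization: ∫|R|² dx = 0.025277.
⟨x⟩ = 1.2690 and ⟨x²⟩ = 1.9325.
(Δx)² = 1.9325 − (1.2690)² = 0.32209.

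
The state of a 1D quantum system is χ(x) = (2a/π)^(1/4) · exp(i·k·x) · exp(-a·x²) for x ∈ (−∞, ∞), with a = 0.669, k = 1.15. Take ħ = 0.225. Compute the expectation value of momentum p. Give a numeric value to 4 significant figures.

p χ = −iħ dχ/dx; then ⟨p⟩ = ∫ χ*·(pχ) dx.
Gaussian moments: ∫x^(2j)·e^(−2ax²) dx = (2j−1)!!/(4a)^j · √(π/(2a)), odd powers integrate to 0; here √(π/(2a)) = 1.5323. Derivatives: χ′ = (ik − 2ax)·χ, χ″ = ((ik − 2ax)² − 2a)·χ; the odd-in-x pieces drop out.
⟨p⟩ = 0.25875.

0.2588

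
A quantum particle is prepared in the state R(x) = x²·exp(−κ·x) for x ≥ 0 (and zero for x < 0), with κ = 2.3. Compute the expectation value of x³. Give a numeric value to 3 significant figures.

2.16

⟨x³⟩ = ∫ x³·|R|² dx / ∫|R|² dx (integrals over the domain).
Every integrand reduces to terms xʲ·e^(−2κx) on [0, ∞); use ∫₀^∞ xʲ·e^(−2κx) dx = j!/(2κ)^(j+1).
State is unnormalized: ∫|R|² dx = 0.011653, and ∫R*·x³·R dx = 0.025140, so ⟨x³⟩ = 0.025140 / 0.011653.
⟨x³⟩ = 2.1575.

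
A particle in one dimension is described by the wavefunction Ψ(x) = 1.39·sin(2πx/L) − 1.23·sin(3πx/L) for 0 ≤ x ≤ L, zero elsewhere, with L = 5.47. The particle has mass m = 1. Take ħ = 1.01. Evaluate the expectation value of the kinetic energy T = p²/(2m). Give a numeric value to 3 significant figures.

1.04

T = −(ħ²/2m) d²/dx², so ⟨T⟩ = −(ħ²/2m) ∫ Ψ*·Ψ'' dx / ∫|Ψ|² dx; with m = 1.
d²/dx² sin(jπx/L) = −(jπ/L)²·sin(jπx/L); on 0 ≤ x ≤ L, ∫sin²(jπx/L) dx = L/2 and ∫sin(jπx/L)·sin(lπx/L) dx = 0 for j ≠ l, so only diagonal terms survive in ∫|Ψ|² and ∫Ψ·Ψ″; ∫Ψ·Ψ′ dx = [Ψ²/2] between the walls = 0.
State is unnormalized: ∫|Ψ|² dx = 9.4221, and ∫Ψ*·(−ħ²/2m · Ψ'') dx = 9.8216, so ⟨T⟩ = 9.8216 / 9.4221.
⟨T⟩ = 1.0424.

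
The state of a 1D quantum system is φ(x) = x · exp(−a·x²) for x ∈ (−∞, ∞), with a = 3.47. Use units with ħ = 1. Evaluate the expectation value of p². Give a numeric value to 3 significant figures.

10.4

p² φ = −ħ² d²φ/dx²; ⟨p²⟩ = −ħ² ∫ φ*·φ'' dx / ∫|φ|² dx.
Expand each integrand as polynomial × e^(−2ax²) and use ∫x^(2j)·e^(−2ax²) dx = (2j−1)!!/(4a)^j · √(π/(2a)), odd powers → 0; here √(π/(2a)) = 0.67281. Differentiate with the product rule, d/dx e^(−ax²) = −2ax·e^(−ax²).
State is unnormalized: ∫|φ|² dx = 0.048474, and ∫φ*·(−ħ² φ'') dx = 0.50461, so ⟨p²⟩ = 0.50461 / 0.048474.
⟨p²⟩ = 10.410.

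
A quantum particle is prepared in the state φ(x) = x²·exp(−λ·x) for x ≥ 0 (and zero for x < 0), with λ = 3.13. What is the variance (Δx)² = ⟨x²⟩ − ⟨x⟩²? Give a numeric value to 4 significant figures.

0.1276

Compute ⟨x⟩ and ⟨x²⟩ separately, then (Δx)² = ⟨x²⟩ − ⟨x⟩².
Every integrand reduces to terms xʲ·e^(−2λx) on [0, ∞); use ∫₀^∞ xʲ·e^(−2λx) dx = j!/(2λ)^(j+1).
Normalization: ∫|φ|² dx = 0.0024965.
⟨x⟩ = 0.79872 and ⟨x²⟩ = 0.76555.
(Δx)² = 0.76555 − (0.79872)² = 0.12759.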